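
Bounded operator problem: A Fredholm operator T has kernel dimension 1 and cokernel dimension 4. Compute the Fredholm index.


The Fredholm index is defined as ind(T) = dim(ker T) - dim(coker T)
= 1 - 4
= -3

-3


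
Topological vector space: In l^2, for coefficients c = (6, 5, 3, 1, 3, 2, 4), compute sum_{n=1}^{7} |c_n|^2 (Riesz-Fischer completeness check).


sum |c_n|^2 = 6^2 + 5^2 + 3^2 + 1^2 + 3^2 + 2^2 + 4^2
= 36 + 25 + 9 + 1 + 9 + 4 + 16
= 100

100


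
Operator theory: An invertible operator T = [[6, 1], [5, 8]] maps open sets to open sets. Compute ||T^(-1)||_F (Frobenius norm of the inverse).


det(T) = 6*8 - 1*5 = 43
T^(-1) = (1/43) * [[8, -1], [-5, 6]] = [[0.1860, -0.0233], [-0.1163, 0.1395]]
||T^(-1)||_F^2 = 0.1860^2 + (-0.0233)^2 + (-0.1163)^2 + 0.1395^2 = 0.0681
||T^(-1)||_F = sqrt(0.0681) = 0.2610

0.2610


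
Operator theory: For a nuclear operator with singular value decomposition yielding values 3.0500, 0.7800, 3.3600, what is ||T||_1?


The nuclear norm is the sum of all singular values.
||T||_1 = 3.0500 + 0.7800 + 3.3600
= 7.1900

7.1900


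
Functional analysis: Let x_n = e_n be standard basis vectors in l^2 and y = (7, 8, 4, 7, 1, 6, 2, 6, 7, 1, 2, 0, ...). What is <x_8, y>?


x_8 = e_8 is the standard basis vector with 1 in position 8.
<x_8, y> = y_8 = 6
As n -> infinity, <x_n, y> -> 0, confirming weak convergence of (x_n) to 0.

6


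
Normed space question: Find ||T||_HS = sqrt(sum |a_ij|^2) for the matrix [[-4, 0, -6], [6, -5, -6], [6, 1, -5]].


The Hilbert-Schmidt norm is sqrt(sum of squares of all entries).
Sum of squares = (-4)^2 + 0^2 + (-6)^2 + 6^2 + (-5)^2 + (-6)^2 + 6^2 + 1^2 + (-5)^2
= 16 + 0 + 36 + 36 + 25 + 36 + 36 + 1 + 25 = 211
||T||_HS = sqrt(211) = 14.5258

14.5258


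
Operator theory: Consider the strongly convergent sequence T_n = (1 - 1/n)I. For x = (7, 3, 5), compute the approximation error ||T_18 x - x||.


T_18 x - x = (1 - 1/18)x - x = -x/18
||x|| = sqrt(83) = 9.1104
||T_18 x - x|| = ||x||/18 = 9.1104/18 = 0.5061

0.5061


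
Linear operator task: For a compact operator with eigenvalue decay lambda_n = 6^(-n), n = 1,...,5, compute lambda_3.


The eigenvalue formula gives lambda_3 = 1/6^3
= 1/216
= 0.0046

0.0046


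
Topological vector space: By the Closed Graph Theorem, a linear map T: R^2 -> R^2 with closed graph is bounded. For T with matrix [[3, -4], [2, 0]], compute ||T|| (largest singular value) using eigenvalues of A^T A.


A^T A = [[13, -12], [-12, 16]]
trace(A^T A) = 29, det(A^T A) = 64
discriminant = 29^2 - 4*64 = 585
Largest eigenvalue of A^T A = (trace + sqrt(disc))/2 = 26.5934
||T|| = sqrt(26.5934) = 5.1569

5.1569


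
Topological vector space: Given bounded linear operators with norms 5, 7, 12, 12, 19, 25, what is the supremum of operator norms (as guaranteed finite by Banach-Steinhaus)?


By the Uniform Boundedness Principle, the supremum of norms is finite.
sup_k ||T_k|| = max(5, 7, 12, 12, 19, 25) = 25

25


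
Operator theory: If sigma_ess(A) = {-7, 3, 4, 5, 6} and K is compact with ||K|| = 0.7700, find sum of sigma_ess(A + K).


By Weyl's theorem, the essential spectrum is invariant under compact perturbations.
sigma_ess(A + K) = sigma_ess(A) = {-7, 3, 4, 5, 6}
Sum = -7 + 3 + 4 + 5 + 6 = 11

11


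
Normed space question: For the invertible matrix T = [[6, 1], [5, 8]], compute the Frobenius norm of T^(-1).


det(T) = 6*8 - 1*5 = 43
T^(-1) = (1/43) * [[8, -1], [-5, 6]] = [[0.1860, -0.0233], [-0.1163, 0.1395]]
||T^(-1)||_F^2 = 0.1860^2 + (-0.0233)^2 + (-0.1163)^2 + 0.1395^2 = 0.0681
||T^(-1)||_F = sqrt(0.0681) = 0.2610

0.2610


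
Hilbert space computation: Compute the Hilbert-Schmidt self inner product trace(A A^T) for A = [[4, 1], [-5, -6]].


trace(A * A^T) = sum of squares of all entries
= 4^2 + 1^2 + (-5)^2 + (-6)^2
= 16 + 1 + 25 + 36
= 78

78


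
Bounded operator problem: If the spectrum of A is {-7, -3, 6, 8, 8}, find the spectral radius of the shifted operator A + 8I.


Spectrum of A + 8I = {1, 5, 14, 16, 16}
Spectral radius = max |lambda| over the shifted spectrum
= max(1, 5, 14, 16, 16) = 16

16


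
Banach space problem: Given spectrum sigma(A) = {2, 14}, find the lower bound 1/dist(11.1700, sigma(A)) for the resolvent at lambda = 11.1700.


dist(11.1700, {2, 14}) = min(|11.1700 - 2|, |11.1700 - 14|)
= min(9.1700, 2.8300) = 2.8300
Resolvent bound = 1/2.8300 = 0.3534

0.3534


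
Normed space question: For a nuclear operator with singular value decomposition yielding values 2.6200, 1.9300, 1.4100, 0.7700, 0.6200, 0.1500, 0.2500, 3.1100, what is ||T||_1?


The nuclear norm is the sum of all singular values.
||T||_1 = 2.6200 + 1.9300 + 1.4100 + 0.7700 + 0.6200 + 0.1500 + 0.2500 + 3.1100
= 10.8600

10.8600


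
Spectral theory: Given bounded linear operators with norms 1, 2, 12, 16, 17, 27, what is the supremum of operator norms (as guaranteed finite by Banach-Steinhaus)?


By the Uniform Boundedness Principle, the supremum of norms is finite.
sup_k ||T_k|| = max(1, 2, 12, 16, 17, 27) = 27

27


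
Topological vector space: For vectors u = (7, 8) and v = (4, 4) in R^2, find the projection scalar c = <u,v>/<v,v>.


Computing <u,v> = 7*4 + 8*4 = 60
Computing <v,v> = 4^2 + 4^2 = 32
Projection coefficient = 60/32 = 1.8750

1.8750


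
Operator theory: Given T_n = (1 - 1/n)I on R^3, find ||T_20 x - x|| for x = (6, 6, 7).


T_20 x - x = (1 - 1/20)x - x = -x/20
||x|| = sqrt(121) = 11.0000
||T_20 x - x|| = ||x||/20 = 11.0000/20 = 0.5500

0.5500


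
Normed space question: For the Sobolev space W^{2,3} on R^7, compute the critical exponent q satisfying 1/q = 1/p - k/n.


Using the Sobolev embedding formula: 1/q = 1/p - k/n
1/q = 1/3 - 2/7 = 1/21
q = 1/(1/21) = 21

21.0000


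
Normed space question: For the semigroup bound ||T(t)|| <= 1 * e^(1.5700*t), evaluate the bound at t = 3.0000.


||T(3.0000)|| <= 1 * exp(1.5700 * 3.0000)
= 1 * exp(4.7100)
= 1 * 111.0522
= 111.0522

111.0522


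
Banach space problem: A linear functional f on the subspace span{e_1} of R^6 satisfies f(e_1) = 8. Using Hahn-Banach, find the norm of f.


The norm of f is given by ||f|| = sup_{||x||=1} |f(x)|.
On span{e_1}, ||e_1|| = 1, so ||f|| = |f(e_1)| / ||e_1||
= |8| / 1 = 8.0000

8.0000


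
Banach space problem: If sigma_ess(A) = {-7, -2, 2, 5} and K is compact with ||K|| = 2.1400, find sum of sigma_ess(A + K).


By Weyl's theorem, the essential spectrum is invariant under compact perturbations.
sigma_ess(A + K) = sigma_ess(A) = {-7, -2, 2, 5}
Sum = -7 + -2 + 2 + 5 = -2

-2


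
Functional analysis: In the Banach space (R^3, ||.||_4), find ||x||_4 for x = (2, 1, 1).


The l^4 norm = (sum |x_i|^4)^(1/4)
Sum of 4th powers = 16 + 1 + 1 = 18
||x||_4 = (18)^(1/4) = 2.0598

2.0598


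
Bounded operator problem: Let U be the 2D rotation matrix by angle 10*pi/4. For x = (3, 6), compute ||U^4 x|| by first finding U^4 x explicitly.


U is a rotation by theta = 10*pi/4
U^4 = rotation by 4*theta = 40*pi/4 = 0*pi/4 (mod 2*pi)
cos(0*pi/4) = 1.0000, sin(0*pi/4) = 0.0000
U^4 x = (1.0000 * 3 - 0.0000 * 6, 0.0000 * 3 + 1.0000 * 6)
= (3.0000, 6.0000)
||U^4 x|| = sqrt(3.0000^2 + 6.0000^2) = sqrt(45.0000) = 6.7082

6.7082


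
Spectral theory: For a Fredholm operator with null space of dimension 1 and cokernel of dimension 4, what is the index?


The Fredholm index is defined as ind(T) = dim(ker T) - dim(coker T)
= 1 - 4
= -3

-3


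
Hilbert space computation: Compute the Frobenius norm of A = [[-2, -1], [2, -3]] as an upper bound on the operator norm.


||A||_F^2 = sum a_ij^2
= (-2)^2 + (-1)^2 + 2^2 + (-3)^2
= 4 + 1 + 4 + 9 = 18
||A||_F = sqrt(18) = 4.2426

4.2426


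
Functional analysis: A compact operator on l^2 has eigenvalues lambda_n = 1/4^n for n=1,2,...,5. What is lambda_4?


The eigenvalue formula gives lambda_4 = 1/4^4
= 1/256
= 0.0039

0.0039


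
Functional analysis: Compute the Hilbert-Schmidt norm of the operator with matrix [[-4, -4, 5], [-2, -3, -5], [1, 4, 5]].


The Hilbert-Schmidt norm is sqrt(sum of squares of all entries).
Sum of squares = (-4)^2 + (-4)^2 + 5^2 + (-2)^2 + (-3)^2 + (-5)^2 + 1^2 + 4^2 + 5^2
= 16 + 16 + 25 + 4 + 9 + 25 + 1 + 16 + 25 = 137
||T||_HS = sqrt(137) = 11.7047

11.7047


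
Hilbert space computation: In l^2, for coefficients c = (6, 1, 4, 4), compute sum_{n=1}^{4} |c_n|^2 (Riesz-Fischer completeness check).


sum |c_n|^2 = 6^2 + 1^2 + 4^2 + 4^2
= 36 + 1 + 16 + 16
= 69

69


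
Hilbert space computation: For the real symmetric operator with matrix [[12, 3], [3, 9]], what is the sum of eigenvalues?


For a self-adjoint (symmetric) matrix, the eigenvalues are real.
The sum of eigenvalues equals the trace of the matrix.
trace = 12 + 9 = 21

21


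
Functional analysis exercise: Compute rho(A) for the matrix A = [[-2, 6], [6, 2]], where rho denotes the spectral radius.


For a 2x2 matrix, eigenvalues satisfy lambda^2 - (trace)*lambda + det = 0
trace = -2 + 2 = 0
det = -2*2 - 6*6 = -40
discriminant = 0^2 - 4*(-40) = 160
spectral radius = max |eigenvalue| = 6.3246

6.3246


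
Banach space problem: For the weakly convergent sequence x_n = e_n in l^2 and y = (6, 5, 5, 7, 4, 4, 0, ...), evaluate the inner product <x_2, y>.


x_2 = e_2 is the standard basis vector with 1 in position 2.
<x_2, y> = y_2 = 5
As n -> infinity, <x_n, y> -> 0, confirming weak convergence of (x_n) to 0.

5


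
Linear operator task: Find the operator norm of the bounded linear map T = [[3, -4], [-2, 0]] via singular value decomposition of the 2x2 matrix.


A^T A = [[13, -12], [-12, 16]]
trace(A^T A) = 29, det(A^T A) = 64
discriminant = 29^2 - 4*64 = 585
Largest eigenvalue of A^T A = (trace + sqrt(disc))/2 = 26.5934
||T|| = sqrt(26.5934) = 5.1569

5.1569


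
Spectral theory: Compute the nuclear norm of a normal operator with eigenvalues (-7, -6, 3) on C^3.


For a normal operator, singular values equal |eigenvalues|.
Trace norm = sum |lambda_i| = 7 + 6 + 3
= 16

16


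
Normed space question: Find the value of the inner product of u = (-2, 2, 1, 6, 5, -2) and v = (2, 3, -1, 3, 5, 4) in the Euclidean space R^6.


Computing the standard inner product <u, v> = sum u_i * v_i
= -2*2 + 2*3 + 1*-1 + 6*3 + 5*5 + -2*4
= -4 + 6 + -1 + 18 + 25 + -8
= 36

36


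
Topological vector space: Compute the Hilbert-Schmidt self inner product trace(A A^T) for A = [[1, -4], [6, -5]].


trace(A * A^T) = sum of squares of all entries
= 1^2 + (-4)^2 + 6^2 + (-5)^2
= 1 + 16 + 36 + 25
= 78

78


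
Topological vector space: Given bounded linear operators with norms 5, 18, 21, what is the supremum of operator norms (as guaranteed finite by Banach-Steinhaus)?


By the Uniform Boundedness Principle, the supremum of norms is finite.
sup_k ||T_k|| = max(5, 18, 21) = 21

21


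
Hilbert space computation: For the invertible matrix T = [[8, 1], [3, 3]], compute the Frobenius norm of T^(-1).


det(T) = 8*3 - 1*3 = 21
T^(-1) = (1/21) * [[3, -1], [-3, 8]] = [[0.1429, -0.0476], [-0.1429, 0.3810]]
||T^(-1)||_F^2 = 0.1429^2 + (-0.0476)^2 + (-0.1429)^2 + 0.3810^2 = 0.1882
||T^(-1)||_F = sqrt(0.1882) = 0.4338

0.4338


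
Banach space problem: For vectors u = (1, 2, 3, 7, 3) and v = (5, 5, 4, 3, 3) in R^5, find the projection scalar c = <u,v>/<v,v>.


Computing <u,v> = 1*5 + 2*5 + 3*4 + 7*3 + 3*3 = 57
Computing <v,v> = 5^2 + 5^2 + 4^2 + 3^2 + 3^2 = 84
Projection coefficient = 57/84 = 0.6786

0.6786


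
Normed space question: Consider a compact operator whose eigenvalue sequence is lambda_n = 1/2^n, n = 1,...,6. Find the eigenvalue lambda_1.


The eigenvalue formula gives lambda_1 = 1/2^1
= 1/2
= 0.5000

0.5000


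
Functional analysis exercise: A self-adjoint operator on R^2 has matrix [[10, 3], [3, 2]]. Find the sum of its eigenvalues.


For a self-adjoint (symmetric) matrix, the eigenvalues are real.
The sum of eigenvalues equals the trace of the matrix.
trace = 10 + 2 = 12

12


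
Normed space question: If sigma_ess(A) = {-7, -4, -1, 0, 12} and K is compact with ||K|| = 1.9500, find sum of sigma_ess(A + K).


By Weyl's theorem, the essential spectrum is invariant under compact perturbations.
sigma_ess(A + K) = sigma_ess(A) = {-7, -4, -1, 0, 12}
Sum = -7 + -4 + -1 + 0 + 12 = 0

0


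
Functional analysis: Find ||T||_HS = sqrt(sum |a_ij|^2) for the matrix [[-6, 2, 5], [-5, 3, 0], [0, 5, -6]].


The Hilbert-Schmidt norm is sqrt(sum of squares of all entries).
Sum of squares = (-6)^2 + 2^2 + 5^2 + (-5)^2 + 3^2 + 0^2 + 0^2 + 5^2 + (-6)^2
= 36 + 4 + 25 + 25 + 9 + 0 + 0 + 25 + 36 = 160
||T||_HS = sqrt(160) = 12.6491

12.6491


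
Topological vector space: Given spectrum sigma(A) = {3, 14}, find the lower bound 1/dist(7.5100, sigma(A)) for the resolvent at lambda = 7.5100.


dist(7.5100, {3, 14}) = min(|7.5100 - 3|, |7.5100 - 14|)
= min(4.5100, 6.4900) = 4.5100
Resolvent bound = 1/4.5100 = 0.2217

0.2217


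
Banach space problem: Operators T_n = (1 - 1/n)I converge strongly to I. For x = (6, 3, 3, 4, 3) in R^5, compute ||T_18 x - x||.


T_18 x - x = (1 - 1/18)x - x = -x/18
||x|| = sqrt(79) = 8.8882
||T_18 x - x|| = ||x||/18 = 8.8882/18 = 0.4938

0.4938


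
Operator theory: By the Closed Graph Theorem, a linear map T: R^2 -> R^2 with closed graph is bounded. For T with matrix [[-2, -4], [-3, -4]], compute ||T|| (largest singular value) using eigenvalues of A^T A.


A^T A = [[13, 20], [20, 32]]
trace(A^T A) = 45, det(A^T A) = 16
discriminant = 45^2 - 4*16 = 1961
Largest eigenvalue of A^T A = (trace + sqrt(disc))/2 = 44.6416
||T|| = sqrt(44.6416) = 6.6814

6.6814


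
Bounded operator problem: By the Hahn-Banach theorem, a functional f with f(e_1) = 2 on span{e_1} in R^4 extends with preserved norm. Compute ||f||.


The norm of f is given by ||f|| = sup_{||x||=1} |f(x)|.
On span{e_1}, ||e_1|| = 1, so ||f|| = |f(e_1)| / ||e_1||
= |2| / 1 = 2.0000

2.0000


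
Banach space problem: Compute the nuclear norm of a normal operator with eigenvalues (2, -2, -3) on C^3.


For a normal operator, singular values equal |eigenvalues|.
Trace norm = sum |lambda_i| = 2 + 2 + 3
= 7

7


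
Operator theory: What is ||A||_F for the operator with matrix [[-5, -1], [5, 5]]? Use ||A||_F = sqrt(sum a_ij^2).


||A||_F^2 = sum a_ij^2
= (-5)^2 + (-1)^2 + 5^2 + 5^2
= 25 + 1 + 25 + 25 = 76
||A||_F = sqrt(76) = 8.7178

8.7178


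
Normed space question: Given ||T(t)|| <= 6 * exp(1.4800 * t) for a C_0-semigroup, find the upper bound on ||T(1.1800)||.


||T(1.1800)|| <= 6 * exp(1.4800 * 1.1800)
= 6 * exp(1.7464)
= 6 * 5.7339
= 34.4035

34.4035


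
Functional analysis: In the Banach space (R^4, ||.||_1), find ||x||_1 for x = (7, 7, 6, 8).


The l^1 norm equals the sum of absolute values of all components.
||x||_1 = 7 + 7 + 6 + 8
= 28

28.0000


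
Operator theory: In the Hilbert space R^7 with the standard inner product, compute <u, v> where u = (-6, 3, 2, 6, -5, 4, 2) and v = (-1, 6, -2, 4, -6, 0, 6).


Computing the standard inner product <u, v> = sum u_i * v_i
= -6*-1 + 3*6 + 2*-2 + 6*4 + -5*-6 + 4*0 + 2*6
= 6 + 18 + -4 + 24 + 30 + 0 + 12
= 86

86


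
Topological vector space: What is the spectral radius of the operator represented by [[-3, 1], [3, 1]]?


For a 2x2 matrix, eigenvalues satisfy lambda^2 - (trace)*lambda + det = 0
trace = -3 + 1 = -2
det = -3*1 - 1*3 = -6
discriminant = (-2)^2 - 4*(-6) = 28
spectral radius = max |eigenvalue| = 3.6458

3.6458


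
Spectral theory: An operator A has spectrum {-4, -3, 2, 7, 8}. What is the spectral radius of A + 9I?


Spectrum of A + 9I = {5, 6, 11, 16, 17}
Spectral radius = max |lambda| over the shifted spectrum
= max(5, 6, 11, 16, 17) = 17

17


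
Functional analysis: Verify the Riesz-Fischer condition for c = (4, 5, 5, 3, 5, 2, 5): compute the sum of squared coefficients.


sum |c_n|^2 = 4^2 + 5^2 + 5^2 + 3^2 + 5^2 + 2^2 + 5^2
= 16 + 25 + 25 + 9 + 25 + 4 + 25
= 129

129


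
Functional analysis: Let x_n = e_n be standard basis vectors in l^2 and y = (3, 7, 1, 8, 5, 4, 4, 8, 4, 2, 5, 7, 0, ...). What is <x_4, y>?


x_4 = e_4 is the standard basis vector with 1 in position 4.
<x_4, y> = y_4 = 8
As n -> infinity, <x_n, y> -> 0, confirming weak convergence of (x_n) to 0.

8


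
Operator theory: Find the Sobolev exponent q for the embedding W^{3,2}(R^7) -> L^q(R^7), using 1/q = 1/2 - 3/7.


Using the Sobolev embedding formula: 1/q = 1/p - k/n
1/q = 1/2 - 3/7 = 1/14
q = 1/(1/14) = 14

14.0000


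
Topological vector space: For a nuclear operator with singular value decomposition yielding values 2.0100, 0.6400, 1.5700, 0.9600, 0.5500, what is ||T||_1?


The nuclear norm is the sum of all singular values.
||T||_1 = 2.0100 + 0.6400 + 1.5700 + 0.9600 + 0.5500
= 5.7300

5.7300


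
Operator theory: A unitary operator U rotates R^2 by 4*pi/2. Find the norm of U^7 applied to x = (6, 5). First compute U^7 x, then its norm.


U is a rotation by theta = 4*pi/2
U^7 = rotation by 7*theta = 28*pi/2 = 0*pi/2 (mod 2*pi)
cos(0*pi/2) = 1.0000, sin(0*pi/2) = 0.0000
U^7 x = (1.0000 * 6 - 0.0000 * 5, 0.0000 * 6 + 1.0000 * 5)
= (6.0000, 5.0000)
||U^7 x|| = sqrt(6.0000^2 + 5.0000^2) = sqrt(61.0000) = 7.8102

7.8102


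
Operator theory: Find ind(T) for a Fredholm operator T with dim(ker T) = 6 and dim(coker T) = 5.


The Fredholm index is defined as ind(T) = dim(ker T) - dim(coker T)
= 6 - 5
= 1

1


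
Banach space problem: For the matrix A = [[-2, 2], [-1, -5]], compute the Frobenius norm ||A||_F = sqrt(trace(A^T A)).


||A||_F^2 = sum a_ij^2
= (-2)^2 + 2^2 + (-1)^2 + (-5)^2
= 4 + 4 + 1 + 25 = 34
||A||_F = sqrt(34) = 5.8310

5.8310


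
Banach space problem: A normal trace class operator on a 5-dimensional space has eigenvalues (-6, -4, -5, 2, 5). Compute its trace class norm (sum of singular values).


For a normal operator, singular values equal |eigenvalues|.
Trace norm = sum |lambda_i| = 6 + 4 + 5 + 2 + 5
= 22

22


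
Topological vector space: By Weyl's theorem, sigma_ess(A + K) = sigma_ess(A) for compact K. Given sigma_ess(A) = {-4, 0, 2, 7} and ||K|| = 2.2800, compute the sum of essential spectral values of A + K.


By Weyl's theorem, the essential spectrum is invariant under compact perturbations.
sigma_ess(A + K) = sigma_ess(A) = {-4, 0, 2, 7}
Sum = -4 + 0 + 2 + 7 = 5

5


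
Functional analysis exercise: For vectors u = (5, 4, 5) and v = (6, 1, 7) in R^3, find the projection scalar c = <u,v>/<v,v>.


Computing <u,v> = 5*6 + 4*1 + 5*7 = 69
Computing <v,v> = 6^2 + 1^2 + 7^2 = 86
Projection coefficient = 69/86 = 0.8023

0.8023


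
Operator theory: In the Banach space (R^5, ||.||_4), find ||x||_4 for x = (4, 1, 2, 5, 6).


The l^4 norm = (sum |x_i|^4)^(1/4)
Sum of 4th powers = 256 + 1 + 16 + 625 + 1296 = 2194
||x||_4 = (2194)^(1/4) = 6.8440

6.8440


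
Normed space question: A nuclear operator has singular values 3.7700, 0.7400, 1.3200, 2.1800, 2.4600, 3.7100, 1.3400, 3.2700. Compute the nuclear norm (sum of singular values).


The nuclear norm is the sum of all singular values.
||T||_1 = 3.7700 + 0.7400 + 1.3200 + 2.1800 + 2.4600 + 3.7100 + 1.3400 + 3.2700
= 18.7900

18.7900


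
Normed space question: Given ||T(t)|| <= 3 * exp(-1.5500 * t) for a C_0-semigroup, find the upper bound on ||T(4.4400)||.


||T(4.4400)|| <= 3 * exp(-1.5500 * 4.4400)
= 3 * exp(-6.8820)
= 3 * 0.0010
= 0.0031

0.0031


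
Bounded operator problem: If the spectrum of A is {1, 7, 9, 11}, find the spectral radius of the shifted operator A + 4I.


Spectrum of A + 4I = {5, 11, 13, 15}
Spectral radius = max |lambda| over the shifted spectrum
= max(5, 11, 13, 15) = 15

15


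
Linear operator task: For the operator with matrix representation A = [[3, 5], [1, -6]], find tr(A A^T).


trace(A * A^T) = sum of squares of all entries
= 3^2 + 5^2 + 1^2 + (-6)^2
= 9 + 25 + 1 + 36
= 71

71


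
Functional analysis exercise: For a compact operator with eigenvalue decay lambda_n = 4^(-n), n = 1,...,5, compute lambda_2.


The eigenvalue formula gives lambda_2 = 1/4^2
= 1/16
= 0.0625

0.0625


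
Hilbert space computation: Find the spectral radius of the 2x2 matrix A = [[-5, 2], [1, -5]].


For a 2x2 matrix, eigenvalues satisfy lambda^2 - (trace)*lambda + det = 0
trace = -5 + -5 = -10
det = -5*-5 - 2*1 = 23
discriminant = (-10)^2 - 4*(23) = 8
spectral radius = max |eigenvalue| = 6.4142

6.4142


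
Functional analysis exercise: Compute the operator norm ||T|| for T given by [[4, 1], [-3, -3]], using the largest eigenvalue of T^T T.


A^T A = [[25, 13], [13, 10]]
trace(A^T A) = 35, det(A^T A) = 81
discriminant = 35^2 - 4*81 = 901
Largest eigenvalue of A^T A = (trace + sqrt(disc))/2 = 32.5083
||T|| = sqrt(32.5083) = 5.7016

5.7016


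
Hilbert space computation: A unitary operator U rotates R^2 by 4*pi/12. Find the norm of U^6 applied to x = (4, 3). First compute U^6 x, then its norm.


U is a rotation by theta = 4*pi/12
U^6 = rotation by 6*theta = 24*pi/12 = 0*pi/12 (mod 2*pi)
cos(0*pi/12) = 1.0000, sin(0*pi/12) = 0.0000
U^6 x = (1.0000 * 4 - 0.0000 * 3, 0.0000 * 4 + 1.0000 * 3)
= (4.0000, 3.0000)
||U^6 x|| = sqrt(4.0000^2 + 3.0000^2) = sqrt(25.0000) = 5.0000

5.0000


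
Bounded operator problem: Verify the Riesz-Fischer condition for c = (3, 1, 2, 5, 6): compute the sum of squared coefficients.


sum |c_n|^2 = 3^2 + 1^2 + 2^2 + 5^2 + 6^2
= 9 + 1 + 4 + 25 + 36
= 75

75


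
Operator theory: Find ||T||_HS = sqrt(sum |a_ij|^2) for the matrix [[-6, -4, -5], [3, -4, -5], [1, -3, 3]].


The Hilbert-Schmidt norm is sqrt(sum of squares of all entries).
Sum of squares = (-6)^2 + (-4)^2 + (-5)^2 + 3^2 + (-4)^2 + (-5)^2 + 1^2 + (-3)^2 + 3^2
= 36 + 16 + 25 + 9 + 16 + 25 + 1 + 9 + 9 = 146
||T||_HS = sqrt(146) = 12.0830

12.0830


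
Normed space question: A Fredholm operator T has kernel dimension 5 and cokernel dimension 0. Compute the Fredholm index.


The Fredholm index is defined as ind(T) = dim(ker T) - dim(coker T)
= 5 - 0
= 5

5


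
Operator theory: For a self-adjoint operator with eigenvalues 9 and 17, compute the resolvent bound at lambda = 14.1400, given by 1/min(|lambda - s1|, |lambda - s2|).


dist(14.1400, {9, 17}) = min(|14.1400 - 9|, |14.1400 - 17|)
= min(5.1400, 2.8600) = 2.8600
Resolvent bound = 1/2.8600 = 0.3497

0.3497


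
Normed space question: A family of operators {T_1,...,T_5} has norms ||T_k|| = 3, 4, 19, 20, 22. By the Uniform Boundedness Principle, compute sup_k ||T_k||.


By the Uniform Boundedness Principle, the supremum of norms is finite.
sup_k ||T_k|| = max(3, 4, 19, 20, 22) = 22

22


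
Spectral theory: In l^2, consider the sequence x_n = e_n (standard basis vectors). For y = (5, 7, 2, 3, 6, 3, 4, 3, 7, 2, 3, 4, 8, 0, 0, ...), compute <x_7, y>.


x_7 = e_7 is the standard basis vector with 1 in position 7.
<x_7, y> = y_7 = 4
As n -> infinity, <x_n, y> -> 0, confirming weak convergence of (x_n) to 0.

4


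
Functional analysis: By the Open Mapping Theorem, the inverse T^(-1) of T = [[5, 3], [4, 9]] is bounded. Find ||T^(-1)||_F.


det(T) = 5*9 - 3*4 = 33
T^(-1) = (1/33) * [[9, -3], [-4, 5]] = [[0.2727, -0.0909], [-0.1212, 0.1515]]
||T^(-1)||_F^2 = 0.2727^2 + (-0.0909)^2 + (-0.1212)^2 + 0.1515^2 = 0.1203
||T^(-1)||_F = sqrt(0.1203) = 0.3468

0.3468


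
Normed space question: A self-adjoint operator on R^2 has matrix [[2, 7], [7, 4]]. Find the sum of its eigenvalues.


For a self-adjoint (symmetric) matrix, the eigenvalues are real.
The sum of eigenvalues equals the trace of the matrix.
trace = 2 + 4 = 6

6


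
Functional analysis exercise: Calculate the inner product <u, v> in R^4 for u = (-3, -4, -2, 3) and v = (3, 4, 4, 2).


Computing the standard inner product <u, v> = sum u_i * v_i
= -3*3 + -4*4 + -2*4 + 3*2
= -9 + -16 + -8 + 6
= -27

-27


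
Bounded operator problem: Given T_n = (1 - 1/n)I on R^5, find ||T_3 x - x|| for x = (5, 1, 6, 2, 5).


T_3 x - x = (1 - 1/3)x - x = -x/3
||x|| = sqrt(91) = 9.5394
||T_3 x - x|| = ||x||/3 = 9.5394/3 = 3.1798

3.1798


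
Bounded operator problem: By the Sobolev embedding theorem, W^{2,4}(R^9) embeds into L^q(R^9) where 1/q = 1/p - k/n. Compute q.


Using the Sobolev embedding formula: 1/q = 1/p - k/n
1/q = 1/4 - 2/9 = 1/36
q = 1/(1/36) = 36

36.0000


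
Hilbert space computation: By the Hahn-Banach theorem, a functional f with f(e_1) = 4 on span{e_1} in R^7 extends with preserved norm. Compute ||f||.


The norm of f is given by ||f|| = sup_{||x||=1} |f(x)|.
On span{e_1}, ||e_1|| = 1, so ||f|| = |f(e_1)| / ||e_1||
= |4| / 1 = 4.0000

4.0000


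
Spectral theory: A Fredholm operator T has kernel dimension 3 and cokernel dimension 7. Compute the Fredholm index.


The Fredholm index is defined as ind(T) = dim(ker T) - dim(coker T)
= 3 - 7
= -4

-4


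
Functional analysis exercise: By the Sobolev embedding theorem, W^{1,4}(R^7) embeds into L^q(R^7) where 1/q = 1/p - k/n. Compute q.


Using the Sobolev embedding formula: 1/q = 1/p - k/n
1/q = 1/4 - 1/7 = 3/28
q = 1/(3/28) = 28/3 = 9.3333

9.3333


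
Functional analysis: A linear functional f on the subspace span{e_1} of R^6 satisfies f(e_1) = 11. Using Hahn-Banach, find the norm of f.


The norm of f is given by ||f|| = sup_{||x||=1} |f(x)|.
On span{e_1}, ||e_1|| = 1, so ||f|| = |f(e_1)| / ||e_1||
= |11| / 1 = 11.0000

11.0000


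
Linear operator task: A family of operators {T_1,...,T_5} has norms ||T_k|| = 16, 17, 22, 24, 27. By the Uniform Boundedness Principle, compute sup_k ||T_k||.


By the Uniform Boundedness Principle, the supremum of norms is finite.
sup_k ||T_k|| = max(16, 17, 22, 24, 27) = 27

27


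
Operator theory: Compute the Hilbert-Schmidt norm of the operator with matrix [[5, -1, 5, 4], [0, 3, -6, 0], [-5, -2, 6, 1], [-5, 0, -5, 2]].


The Hilbert-Schmidt norm is sqrt(sum of squares of all entries).
Sum of squares = 5^2 + (-1)^2 + 5^2 + 4^2 + 0^2 + 3^2 + (-6)^2 + 0^2 + (-5)^2 + (-2)^2 + 6^2 + 1^2 + (-5)^2 + 0^2 + (-5)^2 + 2^2
= 25 + 1 + 25 + 16 + 0 + 9 + 36 + 0 + 25 + 4 + 36 + 1 + 25 + 0 + 25 + 4 = 232
||T||_HS = sqrt(232) = 15.2315

15.2315


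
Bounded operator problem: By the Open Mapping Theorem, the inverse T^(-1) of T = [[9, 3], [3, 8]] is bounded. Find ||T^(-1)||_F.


det(T) = 9*8 - 3*3 = 63
T^(-1) = (1/63) * [[8, -3], [-3, 9]] = [[0.1270, -0.0476], [-0.0476, 0.1429]]
||T^(-1)||_F^2 = 0.1270^2 + (-0.0476)^2 + (-0.0476)^2 + 0.1429^2 = 0.0411
||T^(-1)||_F = sqrt(0.0411) = 0.2027

0.2027


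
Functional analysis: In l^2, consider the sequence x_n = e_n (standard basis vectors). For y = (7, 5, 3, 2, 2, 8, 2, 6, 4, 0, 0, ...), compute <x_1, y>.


x_1 = e_1 is the standard basis vector with 1 in position 1.
<x_1, y> = y_1 = 7
As n -> infinity, <x_n, y> -> 0, confirming weak convergence of (x_n) to 0.

7


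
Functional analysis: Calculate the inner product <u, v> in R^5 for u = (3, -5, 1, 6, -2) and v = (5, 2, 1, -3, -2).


Computing the standard inner product <u, v> = sum u_i * v_i
= 3*5 + -5*2 + 1*1 + 6*-3 + -2*-2
= 15 + -10 + 1 + -18 + 4
= -8

-8


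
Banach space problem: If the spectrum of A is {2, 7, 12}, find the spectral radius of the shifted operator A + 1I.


Spectrum of A + 1I = {3, 8, 13}
Spectral radius = max |lambda| over the shifted spectrum
= max(3, 8, 13) = 13

13


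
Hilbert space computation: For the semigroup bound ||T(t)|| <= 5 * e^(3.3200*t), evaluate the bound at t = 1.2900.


||T(1.2900)|| <= 5 * exp(3.3200 * 1.2900)
= 5 * exp(4.2828)
= 5 * 72.4430
= 362.2150

362.2150


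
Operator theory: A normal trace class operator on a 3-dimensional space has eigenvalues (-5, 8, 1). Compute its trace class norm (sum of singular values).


For a normal operator, singular values equal |eigenvalues|.
Trace norm = sum |lambda_i| = 5 + 8 + 1
= 14

14


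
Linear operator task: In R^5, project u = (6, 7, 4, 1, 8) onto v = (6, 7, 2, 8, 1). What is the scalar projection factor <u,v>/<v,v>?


Computing <u,v> = 6*6 + 7*7 + 4*2 + 1*8 + 8*1 = 109
Computing <v,v> = 6^2 + 7^2 + 2^2 + 8^2 + 1^2 = 154
Projection coefficient = 109/154 = 0.7078

0.7078


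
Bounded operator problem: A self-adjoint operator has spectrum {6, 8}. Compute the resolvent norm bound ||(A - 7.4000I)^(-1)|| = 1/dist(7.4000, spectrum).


dist(7.4000, {6, 8}) = min(|7.4000 - 6|, |7.4000 - 8|)
= min(1.4000, 0.6000) = 0.6000
Resolvent bound = 1/0.6000 = 1.6667

1.6667


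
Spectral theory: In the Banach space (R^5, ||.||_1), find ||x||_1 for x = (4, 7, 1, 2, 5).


The l^1 norm equals the sum of absolute values of all components.
||x||_1 = 4 + 7 + 1 + 2 + 5
= 19

19.0000


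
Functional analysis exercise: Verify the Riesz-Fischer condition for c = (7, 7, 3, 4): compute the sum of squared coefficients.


sum |c_n|^2 = 7^2 + 7^2 + 3^2 + 4^2
= 49 + 49 + 9 + 16
= 123

123


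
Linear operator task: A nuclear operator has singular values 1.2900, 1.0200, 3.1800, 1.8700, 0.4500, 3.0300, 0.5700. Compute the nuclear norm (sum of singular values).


The nuclear norm is the sum of all singular values.
||T||_1 = 1.2900 + 1.0200 + 3.1800 + 1.8700 + 0.4500 + 3.0300 + 0.5700
= 11.4100

11.4100


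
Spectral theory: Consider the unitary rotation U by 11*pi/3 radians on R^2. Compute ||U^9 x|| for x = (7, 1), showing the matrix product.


U is a rotation by theta = 11*pi/3
U^9 = rotation by 9*theta = 99*pi/3 = 3*pi/3 (mod 2*pi)
cos(3*pi/3) = -1.0000, sin(3*pi/3) = 0.0000
U^9 x = (-1.0000 * 7 - 0.0000 * 1, 0.0000 * 7 + -1.0000 * 1)
= (-7.0000, -1.0000)
||U^9 x|| = sqrt((-7.0000)^2 + (-1.0000)^2) = sqrt(50.0000) = 7.0711

7.0711


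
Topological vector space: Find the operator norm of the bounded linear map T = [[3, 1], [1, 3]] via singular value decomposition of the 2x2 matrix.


A^T A = [[10, 6], [6, 10]]
trace(A^T A) = 20, det(A^T A) = 64
discriminant = 20^2 - 4*64 = 144
Largest eigenvalue of A^T A = (trace + sqrt(disc))/2 = 16.0000
||T|| = sqrt(16.0000) = 4.0000

4.0000


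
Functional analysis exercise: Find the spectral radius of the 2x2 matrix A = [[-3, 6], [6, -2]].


For a 2x2 matrix, eigenvalues satisfy lambda^2 - (trace)*lambda + det = 0
trace = -3 + -2 = -5
det = -3*-2 - 6*6 = -30
discriminant = (-5)^2 - 4*(-30) = 145
spectral radius = max |eigenvalue| = 8.5208

8.5208


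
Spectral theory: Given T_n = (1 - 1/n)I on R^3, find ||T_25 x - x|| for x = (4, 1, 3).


T_25 x - x = (1 - 1/25)x - x = -x/25
||x|| = sqrt(26) = 5.0990
||T_25 x - x|| = ||x||/25 = 5.0990/25 = 0.2040

0.2040


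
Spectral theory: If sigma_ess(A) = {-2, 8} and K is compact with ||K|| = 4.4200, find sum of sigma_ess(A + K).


By Weyl's theorem, the essential spectrum is invariant under compact perturbations.
sigma_ess(A + K) = sigma_ess(A) = {-2, 8}
Sum = -2 + 8 = 6

6


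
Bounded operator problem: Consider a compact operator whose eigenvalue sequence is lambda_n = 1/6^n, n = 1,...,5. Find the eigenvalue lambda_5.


The eigenvalue formula gives lambda_5 = 1/6^5
= 1/7776
= 1.2860e-04

1.2860e-04


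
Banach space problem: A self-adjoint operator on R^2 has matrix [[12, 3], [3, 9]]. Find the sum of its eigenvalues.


For a self-adjoint (symmetric) matrix, the eigenvalues are real.
The sum of eigenvalues equals the trace of the matrix.
trace = 12 + 9 = 21

21


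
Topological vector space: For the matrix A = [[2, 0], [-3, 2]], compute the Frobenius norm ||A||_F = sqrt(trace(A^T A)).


||A||_F^2 = sum a_ij^2
= 2^2 + 0^2 + (-3)^2 + 2^2
= 4 + 0 + 9 + 4 = 17
||A||_F = sqrt(17) = 4.1231

4.1231


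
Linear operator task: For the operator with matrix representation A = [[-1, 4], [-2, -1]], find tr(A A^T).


trace(A * A^T) = sum of squares of all entries
= (-1)^2 + 4^2 + (-2)^2 + (-1)^2
= 1 + 16 + 4 + 1
= 22

22


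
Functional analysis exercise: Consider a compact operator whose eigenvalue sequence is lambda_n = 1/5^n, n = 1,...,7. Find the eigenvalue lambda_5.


The eigenvalue formula gives lambda_5 = 1/5^5
= 1/3125
= 3.2000e-04

3.2000e-04


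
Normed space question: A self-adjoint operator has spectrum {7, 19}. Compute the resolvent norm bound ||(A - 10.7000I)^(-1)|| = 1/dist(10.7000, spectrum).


dist(10.7000, {7, 19}) = min(|10.7000 - 7|, |10.7000 - 19|)
= min(3.7000, 8.3000) = 3.7000
Resolvent bound = 1/3.7000 = 0.2703

0.2703


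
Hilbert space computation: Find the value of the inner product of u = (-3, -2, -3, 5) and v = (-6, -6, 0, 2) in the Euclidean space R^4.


Computing the standard inner product <u, v> = sum u_i * v_i
= -3*-6 + -2*-6 + -3*0 + 5*2
= 18 + 12 + 0 + 10
= 40

40


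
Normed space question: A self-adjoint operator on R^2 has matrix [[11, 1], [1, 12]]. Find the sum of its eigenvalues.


For a self-adjoint (symmetric) matrix, the eigenvalues are real.
The sum of eigenvalues equals the trace of the matrix.
trace = 11 + 12 = 23

23


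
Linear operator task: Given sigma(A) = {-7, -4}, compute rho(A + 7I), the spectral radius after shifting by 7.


Spectrum of A + 7I = {0, 3}
Spectral radius = max |lambda| over the shifted spectrum
= max(0, 3) = 3

3


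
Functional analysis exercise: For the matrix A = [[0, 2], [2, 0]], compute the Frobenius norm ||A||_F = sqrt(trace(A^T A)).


||A||_F^2 = sum a_ij^2
= 0^2 + 2^2 + 2^2 + 0^2
= 0 + 4 + 4 + 0 = 8
||A||_F = sqrt(8) = 2.8284

2.8284


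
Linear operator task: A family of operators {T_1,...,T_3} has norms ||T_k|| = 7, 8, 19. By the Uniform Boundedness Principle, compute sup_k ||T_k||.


By the Uniform Boundedness Principle, the supremum of norms is finite.
sup_k ||T_k|| = max(7, 8, 19) = 19

19


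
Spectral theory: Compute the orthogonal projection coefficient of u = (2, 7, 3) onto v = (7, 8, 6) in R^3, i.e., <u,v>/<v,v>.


Computing <u,v> = 2*7 + 7*8 + 3*6 = 88
Computing <v,v> = 7^2 + 8^2 + 6^2 = 149
Projection coefficient = 88/149 = 0.5906

0.5906


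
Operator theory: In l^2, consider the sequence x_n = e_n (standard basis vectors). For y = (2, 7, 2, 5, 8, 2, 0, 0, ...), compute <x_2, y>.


x_2 = e_2 is the standard basis vector with 1 in position 2.
<x_2, y> = y_2 = 7
As n -> infinity, <x_n, y> -> 0, confirming weak convergence of (x_n) to 0.

7


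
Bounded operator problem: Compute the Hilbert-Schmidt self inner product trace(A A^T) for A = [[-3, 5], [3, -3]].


trace(A * A^T) = sum of squares of all entries
= (-3)^2 + 5^2 + 3^2 + (-3)^2
= 9 + 25 + 9 + 9
= 52

52


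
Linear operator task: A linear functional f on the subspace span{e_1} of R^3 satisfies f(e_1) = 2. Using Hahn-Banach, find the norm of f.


The norm of f is given by ||f|| = sup_{||x||=1} |f(x)|.
On span{e_1}, ||e_1|| = 1, so ||f|| = |f(e_1)| / ||e_1||
= |2| / 1 = 2.0000

2.0000


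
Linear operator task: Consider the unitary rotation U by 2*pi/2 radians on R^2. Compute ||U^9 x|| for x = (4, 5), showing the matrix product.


U is a rotation by theta = 2*pi/2
U^9 = rotation by 9*theta = 18*pi/2 = 2*pi/2 (mod 2*pi)
cos(2*pi/2) = -1.0000, sin(2*pi/2) = 0.0000
U^9 x = (-1.0000 * 4 - 0.0000 * 5, 0.0000 * 4 + -1.0000 * 5)
= (-4.0000, -5.0000)
||U^9 x|| = sqrt((-4.0000)^2 + (-5.0000)^2) = sqrt(41.0000) = 6.4031

6.4031


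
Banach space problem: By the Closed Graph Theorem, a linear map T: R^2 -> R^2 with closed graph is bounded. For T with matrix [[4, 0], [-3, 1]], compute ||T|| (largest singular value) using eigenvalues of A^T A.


A^T A = [[25, -3], [-3, 1]]
trace(A^T A) = 26, det(A^T A) = 16
discriminant = 26^2 - 4*16 = 612
Largest eigenvalue of A^T A = (trace + sqrt(disc))/2 = 25.3693
||T|| = sqrt(25.3693) = 5.0368

5.0368


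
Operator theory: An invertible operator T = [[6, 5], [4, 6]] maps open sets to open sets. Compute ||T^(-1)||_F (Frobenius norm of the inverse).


det(T) = 6*6 - 5*4 = 16
T^(-1) = (1/16) * [[6, -5], [-4, 6]] = [[0.3750, -0.3125], [-0.2500, 0.3750]]
||T^(-1)||_F^2 = 0.3750^2 + (-0.3125)^2 + (-0.2500)^2 + 0.3750^2 = 0.4414
||T^(-1)||_F = sqrt(0.4414) = 0.6644

0.6644


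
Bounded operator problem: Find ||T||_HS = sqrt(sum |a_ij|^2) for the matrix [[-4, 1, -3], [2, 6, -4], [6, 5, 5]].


The Hilbert-Schmidt norm is sqrt(sum of squares of all entries).
Sum of squares = (-4)^2 + 1^2 + (-3)^2 + 2^2 + 6^2 + (-4)^2 + 6^2 + 5^2 + 5^2
= 16 + 1 + 9 + 4 + 36 + 16 + 36 + 25 + 25 = 168
||T||_HS = sqrt(168) = 12.9615

12.9615


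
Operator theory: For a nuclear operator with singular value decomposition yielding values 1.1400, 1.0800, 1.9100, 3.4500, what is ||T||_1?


The nuclear norm is the sum of all singular values.
||T||_1 = 1.1400 + 1.0800 + 1.9100 + 3.4500
= 7.5800

7.5800


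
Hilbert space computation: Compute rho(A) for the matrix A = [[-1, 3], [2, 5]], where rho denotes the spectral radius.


For a 2x2 matrix, eigenvalues satisfy lambda^2 - (trace)*lambda + det = 0
trace = -1 + 5 = 4
det = -1*5 - 3*2 = -11
discriminant = 4^2 - 4*(-11) = 60
spectral radius = max |eigenvalue| = 5.8730

5.8730


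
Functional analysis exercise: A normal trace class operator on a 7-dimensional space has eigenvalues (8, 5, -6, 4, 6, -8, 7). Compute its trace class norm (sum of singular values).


For a normal operator, singular values equal |eigenvalues|.
Trace norm = sum |lambda_i| = 8 + 5 + 6 + 4 + 6 + 8 + 7
= 44

44


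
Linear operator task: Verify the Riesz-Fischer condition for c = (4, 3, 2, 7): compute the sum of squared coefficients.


sum |c_n|^2 = 4^2 + 3^2 + 2^2 + 7^2
= 16 + 9 + 4 + 49
= 78

78


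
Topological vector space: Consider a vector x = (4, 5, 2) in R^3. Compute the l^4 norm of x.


The l^4 norm = (sum |x_i|^4)^(1/4)
Sum of 4th powers = 256 + 625 + 16 = 897
||x||_4 = (897)^(1/4) = 5.4727

5.4727


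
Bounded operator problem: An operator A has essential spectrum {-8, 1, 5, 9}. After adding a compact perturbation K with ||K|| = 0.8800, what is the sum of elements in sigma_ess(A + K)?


By Weyl's theorem, the essential spectrum is invariant under compact perturbations.
sigma_ess(A + K) = sigma_ess(A) = {-8, 1, 5, 9}
Sum = -8 + 1 + 5 + 9 = 7

7


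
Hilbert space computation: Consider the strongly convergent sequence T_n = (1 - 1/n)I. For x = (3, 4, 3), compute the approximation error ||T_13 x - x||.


T_13 x - x = (1 - 1/13)x - x = -x/13
||x|| = sqrt(34) = 5.8310
||T_13 x - x|| = ||x||/13 = 5.8310/13 = 0.4485

0.4485


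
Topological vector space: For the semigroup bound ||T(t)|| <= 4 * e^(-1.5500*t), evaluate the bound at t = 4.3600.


||T(4.3600)|| <= 4 * exp(-1.5500 * 4.3600)
= 4 * exp(-6.7580)
= 4 * 0.0012
= 0.0046

0.0046


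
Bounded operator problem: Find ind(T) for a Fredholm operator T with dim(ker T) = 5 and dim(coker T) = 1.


The Fredholm index is defined as ind(T) = dim(ker T) - dim(coker T)
= 5 - 1
= 4

4


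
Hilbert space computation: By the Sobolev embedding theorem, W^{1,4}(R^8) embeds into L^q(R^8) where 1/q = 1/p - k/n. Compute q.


Using the Sobolev embedding formula: 1/q = 1/p - k/n
1/q = 1/4 - 1/8 = 1/8
q = 1/(1/8) = 8

8.0000


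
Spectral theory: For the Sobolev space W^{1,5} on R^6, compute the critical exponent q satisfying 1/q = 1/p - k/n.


Using the Sobolev embedding formula: 1/q = 1/p - k/n
1/q = 1/5 - 1/6 = 1/30
q = 1/(1/30) = 30

30.0000


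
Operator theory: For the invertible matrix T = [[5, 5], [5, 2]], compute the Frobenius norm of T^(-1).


det(T) = 5*2 - 5*5 = -15
T^(-1) = (1/-15) * [[2, -5], [-5, 5]] = [[-0.1333, 0.3333], [0.3333, -0.3333]]
||T^(-1)||_F^2 = (-0.1333)^2 + 0.3333^2 + 0.3333^2 + (-0.3333)^2 = 0.3511
||T^(-1)||_F = sqrt(0.3511) = 0.5925

0.5925


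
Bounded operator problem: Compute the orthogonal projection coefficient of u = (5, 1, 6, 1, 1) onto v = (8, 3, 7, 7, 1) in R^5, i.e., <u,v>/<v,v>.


Computing <u,v> = 5*8 + 1*3 + 6*7 + 1*7 + 1*1 = 93
Computing <v,v> = 8^2 + 3^2 + 7^2 + 7^2 + 1^2 = 172
Projection coefficient = 93/172 = 0.5407

0.5407


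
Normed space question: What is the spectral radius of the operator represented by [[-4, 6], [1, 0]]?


For a 2x2 matrix, eigenvalues satisfy lambda^2 - (trace)*lambda + det = 0
trace = -4 + 0 = -4
det = -4*0 - 6*1 = -6
discriminant = (-4)^2 - 4*(-6) = 40
spectral radius = max |eigenvalue| = 5.1623

5.1623
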